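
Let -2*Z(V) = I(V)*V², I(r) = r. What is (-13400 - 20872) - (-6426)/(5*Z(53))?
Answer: -25511575572/744385 ≈ -34272.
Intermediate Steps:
Z(V) = -V³/2 (Z(V) = -V*V²/2 = -V³/2)
(-13400 - 20872) - (-6426)/(5*Z(53)) = (-13400 - 20872) - (-6426)/(5*(-½*53³)) = -34272 - (-6426)/(5*(-½*148877)) = -34272 - (-6426)/(5*(-148877/2)) = -34272 - (-6426)/(-744385/2) = -34272 - (-6426)*(-2)/744385 = -34272 - 1*12852/744385 = -34272 - 12852/744385 = -25511575572/744385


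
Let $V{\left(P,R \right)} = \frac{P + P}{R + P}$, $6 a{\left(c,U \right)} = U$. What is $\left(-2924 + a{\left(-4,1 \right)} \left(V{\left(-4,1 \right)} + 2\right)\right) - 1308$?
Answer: $- \frac{38081}{9} \approx -4231.2$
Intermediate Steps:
$a{\left(c,U \right)} = \frac{U}{6}$
$V{\left(P,R \right)} = \frac{2 P}{P + R}$
$\left(-2924 + a{\left(-4,1 \right)} \left(V{\left(-4,1 \right)} + 2\right)\right) - 1308 = \left(-2924 + \frac{1}{6} \cdot 1 \left(2 \left(-4\right) \frac{1}{-4 + 1} + 2\right)\right) - 1308 = \left(-2924 + \frac{2 \left(-4\right) \frac{1}{-3} + 2}{6}\right) - 1308 = \left(-2924 + \frac{2 \left(-4\right) \left(- \frac{1}{3}\right) + 2}{6}\right) - 1308 = \left(-2924 + \frac{\frac{8}{3} + 2}{6}\right) - 1308 = \left(-2924 + \frac{1}{6} \cdot \frac{14}{3}\right) - 1308 = \left(-2924 + \frac{7}{9}\right) - 1308 = - \frac{26309}{9} - 1308 = - \frac{38081}{9}$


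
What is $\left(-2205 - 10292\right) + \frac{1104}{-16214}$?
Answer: $- \frac{101313731}{8107} \approx -12497.0$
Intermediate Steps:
$\left(-2205 - 10292\right) + \frac{1104}{-16214} = -12497 + 1104 \left(- \frac{1}{16214}\right) = -12497 - \frac{552}{8107} = - \frac{101313731}{8107}$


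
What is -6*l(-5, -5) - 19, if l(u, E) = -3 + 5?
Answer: -31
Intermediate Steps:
l(u, E) = 2
-6*l(-5, -5) - 19 = -6*2 - 19 = -12 - 19 = -31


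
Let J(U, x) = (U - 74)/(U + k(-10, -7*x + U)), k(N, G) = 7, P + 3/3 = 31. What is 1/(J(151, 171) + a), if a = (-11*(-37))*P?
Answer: 158/1929257 ≈ 8.1897e-5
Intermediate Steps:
P = 30 (P = -1 + 31 = 30)
a = 12210 (a = -11*(-37)*30 = 407*30 = 12210)
J(U, x) = (-74 + U)/(7 + U) (J(U, x) = (U - 74)/(U + 7) = (-74 + U)/(7 + U))
1/(J(151, 171) + a) = 1/((-74 + 151)/(7 + 151) + 12210) = 1/(77/158 + 12210) = 1/(1929257/158) = 158/1929257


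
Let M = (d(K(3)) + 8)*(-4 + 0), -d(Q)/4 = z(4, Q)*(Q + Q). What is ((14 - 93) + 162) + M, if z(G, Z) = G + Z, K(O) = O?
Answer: 723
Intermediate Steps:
d(Q) = -8*Q*(4 + Q) (d(Q) = -4*(4 + Q)*(Q + Q) = -4*(4 + Q)*2*Q = -8*Q*(4 + Q))
M = 640 (M = (-8*3*(4 + 3) + 8)*(-4 + 0) = (-8*3*7 + 8)*(-4) = (-168 + 8)*(-4) = -160*(-4) = 640)
((14 - 93) + 162) + M = ((14 - 93) + 162) + 640 = (-79 + 162) + 640 = 83 + 640 = 723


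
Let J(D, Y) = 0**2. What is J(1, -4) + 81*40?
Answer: 3240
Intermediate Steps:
J(D, Y) = 0
J(1, -4) + 81*40 = 0 + 81*40 = 0 + 3240 = 3240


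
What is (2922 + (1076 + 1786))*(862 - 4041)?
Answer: -18387336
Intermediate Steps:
(2922 + (1076 + 1786))*(862 - 4041) = (2922 + 2862)*(-3179) = 5784*(-3179) = -18387336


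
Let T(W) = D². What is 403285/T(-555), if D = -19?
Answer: 403285/361 ≈ 1117.1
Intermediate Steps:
T(W) = 361 (T(W) = (-19)² = 361)
403285/T(-555) = 403285/361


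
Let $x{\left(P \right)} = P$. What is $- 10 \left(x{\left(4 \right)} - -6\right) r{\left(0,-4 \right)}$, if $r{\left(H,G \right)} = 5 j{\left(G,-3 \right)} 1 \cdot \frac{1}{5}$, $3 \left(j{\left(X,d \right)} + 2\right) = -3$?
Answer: $300$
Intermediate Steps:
$j{\left(X,d \right)} = -3$ ($j{\left(X,d \right)} = -2 + \frac{1}{3} \left(-3\right) = -2 - 1 = -3$)
$r{\left(H,G \right)} = -3$ ($r{\left(H,G \right)} = 5 \left(-3\right) 1 \cdot \frac{1}{5} = - 15 \cdot 1 \cdot \frac{1}{5} = \left(-15\right) \frac{1}{5} = -3$)
$- 10 \left(x{\left(4 \right)} - -6\right) r{\left(0,-4 \right)} = - 10 \left(4 - -6\right) \left(-3\right) = - 10 \left(4 + 6\right) \left(-3\right) = \left(-10\right) 10 \left(-3\right) = \left(-100\right) \left(-3\right) = 300$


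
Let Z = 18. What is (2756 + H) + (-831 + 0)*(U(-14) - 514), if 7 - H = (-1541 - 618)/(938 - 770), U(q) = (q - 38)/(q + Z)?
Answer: 74039759/168 ≈ 4.4071e+5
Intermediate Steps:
U(q) = (-38 + q)/(18 + q) (U(q) = (q - 38)/(q + 18) = (-38 + q)/(18 + q))
H = 3335/168 (H = 7 - (-1541 - 618)/(938 - 770) = 7 - (-2159)/168 = 7 - 1*(-2159/168) = 7 + 2159/168 = 3335/168 ≈ 19.851)
(2756 + H) + (-831 + 0)*(U(-14) - 514) = (2756 + 3335/168) + (-831 + 0)*((-38 - 14)/(18 - 14) - 514) = 466343/168 - 831*(-52/4 - 514) = 466343/168 - 831*((1/4)*(-52) - 514) = 466343/168 - 831*(-13 - 514) = 466343/168 - 831*(-527) = 466343/168 + 437937 = 74039759/168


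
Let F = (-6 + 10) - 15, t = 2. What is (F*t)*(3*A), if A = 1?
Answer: -66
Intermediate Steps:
F = -11 (F = 4 - 15 = -11)
(F*t)*(3*A) = (-11*2)*(3*1) = -22*3 = -66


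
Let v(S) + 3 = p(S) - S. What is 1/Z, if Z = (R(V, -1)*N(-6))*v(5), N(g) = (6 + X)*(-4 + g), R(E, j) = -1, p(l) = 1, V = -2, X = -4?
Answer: -1/140 ≈ -0.0071429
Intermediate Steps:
N(g) = -8 + 2*g (N(g) = (6 - 4)*(-4 + g) = 2*(-4 + g) = -8 + 2*g)
v(S) = -2 - S (v(S) = -3 + (1 - S) = -2 - S)
Z = -140 (Z = (-(-8 + 2*(-6)))*(-2 - 1*5) = (-(-8 - 12))*(-2 - 5) = -1*(-20)*(-7) = 20*(-7) = -140)
1/Z = 1/(-140) = -1/140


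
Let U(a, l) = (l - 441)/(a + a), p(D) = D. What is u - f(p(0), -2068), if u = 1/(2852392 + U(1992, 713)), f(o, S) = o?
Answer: 249/710245625 ≈ 3.5058e-7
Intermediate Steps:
U(a, l) = (-441 + l)/(2*a) (U(a, l) = (-441 + l)/((2*a)) = (-441 + l)*(1/(2*a)) = (-441 + l)/(2*a))
u = 249/710245625 (u = 1/(2852392 + (½)*(-441 + 713)/1992) = 1/(2852392 + (½)*(1/1992)*272) = 1/(2852392 + 17/249) = 1/(710245625/249) = 249/710245625 ≈ 3.5058e-7)
u - f(p(0), -2068) = 249/710245625 - 1*0 = 249/710245625 + 0 = 249/710245625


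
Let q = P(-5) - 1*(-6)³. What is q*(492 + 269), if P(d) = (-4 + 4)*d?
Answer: 164376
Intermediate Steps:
P(d) = 0 (P(d) = 0*d = 0)
q = 216 (q = 0 - 1*(-6)³ = 0 - 1*(-216) = 0 + 216 = 216)
q*(492 + 269) = 216*(492 + 269) = 216*761 = 164376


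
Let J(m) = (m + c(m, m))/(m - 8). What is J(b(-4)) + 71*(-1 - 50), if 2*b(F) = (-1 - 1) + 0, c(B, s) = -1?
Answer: -32587/9 ≈ -3620.8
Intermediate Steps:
b(F) = -1 (b(F) = ((-1 - 1) + 0)/2 = (-2 + 0)/2 = (1/2)*(-2) = -1)
J(m) = (-1 + m)/(-8 + m) (J(m) = (m - 1)/(m - 8) = (-1 + m)/(-8 + m))
J(b(-4)) + 71*(-1 - 50) = (-1 - 1)/(-8 - 1) + 71*(-1 - 50) = -2/(-9) + 71*(-51) = -1/9*(-2) - 3621 = 2/9 - 3621 = -32587/9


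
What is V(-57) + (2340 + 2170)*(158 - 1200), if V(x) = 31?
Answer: -4699389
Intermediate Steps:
V(-57) + (2340 + 2170)*(158 - 1200) = 31 + (2340 + 2170)*(158 - 1200) = 31 + 4510*(-1042) = 31 - 4699420 = -4699389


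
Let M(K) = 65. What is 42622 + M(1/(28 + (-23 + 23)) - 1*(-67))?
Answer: 42687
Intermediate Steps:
42622 + M(1/(28 + (-23 + 23)) - 1*(-67)) = 42622 + 65 = 42687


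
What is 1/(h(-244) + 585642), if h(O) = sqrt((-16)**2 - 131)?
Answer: 585642/342976552039 - 5*sqrt(5)/342976552039 ≈ 1.7075e-6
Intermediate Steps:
h(O) = 5*sqrt(5) (h(O) = sqrt(256 - 131) = sqrt(125) = 5*sqrt(5))
1/(h(-244) + 585642) = 1/(5*sqrt(5) + 585642) = 1/(585642 + 5*sqrt(5))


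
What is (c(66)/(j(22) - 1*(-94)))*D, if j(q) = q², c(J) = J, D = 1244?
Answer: 41052/289 ≈ 142.05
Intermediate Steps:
(c(66)/(j(22) - 1*(-94)))*D = (66/(22² - 1*(-94)))*1244 = (66/(484 + 94))*1244 = (66/578)*1244 = (66*(1/578))*1244 = (33/289)*1244 = 41052/289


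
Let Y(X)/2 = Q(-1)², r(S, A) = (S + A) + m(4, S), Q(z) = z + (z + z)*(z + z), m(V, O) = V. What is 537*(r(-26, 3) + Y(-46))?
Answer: -537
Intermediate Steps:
Q(z) = z + 4*z² (Q(z) = z + (2*z)*(2*z) = z + 4*z²)
r(S, A) = 4 + A + S (r(S, A) = (S + A) + 4 = (A + S) + 4 = 4 + A + S)
Y(X) = 18 (Y(X) = 2*(-(1 + 4*(-1)))² = 2*(-(1 - 4))² = 2*(-1*(-3))² = 2*3² = 2*9 = 18)
537*(r(-26, 3) + Y(-46)) = 537*((4 + 3 - 26) + 18) = 537*(-19 + 18) = 537*(-1) = -537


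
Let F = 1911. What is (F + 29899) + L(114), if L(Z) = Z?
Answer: 31924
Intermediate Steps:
(F + 29899) + L(114) = (1911 + 29899) + 114 = 31810 + 114 = 31924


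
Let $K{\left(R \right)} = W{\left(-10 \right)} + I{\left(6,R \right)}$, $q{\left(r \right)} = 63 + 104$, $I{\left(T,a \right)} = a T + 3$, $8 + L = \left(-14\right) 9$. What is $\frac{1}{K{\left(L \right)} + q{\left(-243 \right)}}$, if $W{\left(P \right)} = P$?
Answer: $- \frac{1}{644} \approx -0.0015528$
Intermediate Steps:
$L = -134$ ($L = -8 - 126 = -134$)
$I{\left(T,a \right)} = 3 + T a$ ($I{\left(T,a \right)} = T a + 3 = 3 + T a$)
$q{\left(r \right)} = 167$
$K{\left(R \right)} = -7 + 6 R$ ($K{\left(R \right)} = -10 + \left(3 + 6 R\right) = -7 + 6 R$)
$\frac{1}{K{\left(L \right)} + q{\left(-243 \right)}} = \frac{1}{\left(-7 + 6 \left(-134\right)\right) + 167} = \frac{1}{\left(-7 - 804\right) + 167} = \frac{1}{-811 + 167} = \frac{1}{-644} = - \frac{1}{644}$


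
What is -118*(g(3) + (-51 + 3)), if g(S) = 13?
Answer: 4130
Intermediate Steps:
-118*(g(3) + (-51 + 3)) = -118*(13 + (-51 + 3)) = -118*(13 - 48) = -118*(-35) = 4130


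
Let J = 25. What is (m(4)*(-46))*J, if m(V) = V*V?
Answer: -18400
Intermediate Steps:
m(V) = V²
(m(4)*(-46))*J = (4²*(-46))*25 = (16*(-46))*25 = -736*25 = -18400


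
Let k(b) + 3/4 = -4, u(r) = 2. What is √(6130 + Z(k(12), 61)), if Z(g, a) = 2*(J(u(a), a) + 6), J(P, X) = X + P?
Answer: 2*√1567 ≈ 79.171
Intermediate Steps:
k(b) = -19/4 (k(b) = -¾ - 4 = -19/4)
J(P, X) = P + X
Z(g, a) = 16 + 2*a (Z(g, a) = 2*((2 + a) + 6) = 2*(8 + a) = 16 + 2*a)
√(6130 + Z(k(12), 61)) = √(6130 + (16 + 2*61)) = √(6130 + (16 + 122)) = √(6130 + 138) = √6268 = 2*√1567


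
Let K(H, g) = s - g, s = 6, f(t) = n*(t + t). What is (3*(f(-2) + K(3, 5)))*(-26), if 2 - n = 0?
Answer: 546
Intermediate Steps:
n = 2 (n = 2 - 1*0 = 2 + 0 = 2)
f(t) = 4*t (f(t) = 2*(t + t) = 2*(2*t) = 4*t)
K(H, g) = 6 - g
(3*(f(-2) + K(3, 5)))*(-26) = (3*(4*(-2) + (6 - 1*5)))*(-26) = (3*(-8 + (6 - 5)))*(-26) = (3*(-8 + 1))*(-26) = (3*(-7))*(-26) = -21*(-26) = 546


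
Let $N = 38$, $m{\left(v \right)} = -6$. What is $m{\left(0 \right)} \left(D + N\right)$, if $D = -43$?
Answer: $30$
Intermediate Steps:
$m{\left(0 \right)} \left(D + N\right) = - 6 \left(-43 + 38\right) = \left(-6\right) \left(-5\right) = 30$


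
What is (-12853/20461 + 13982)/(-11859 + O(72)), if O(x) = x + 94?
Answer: -286072849/239250473 ≈ -1.1957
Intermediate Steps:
O(x) = 94 + x
(-12853/20461 + 13982)/(-11859 + O(72)) = (-12853/20461 + 13982)/(-11859 + (94 + 72)) = (-12853*1/20461 + 13982)/(-11859 + 166) = (-12853/20461 + 13982)/(-11693) = (286072849/20461)*(-1/11693) = -286072849/239250473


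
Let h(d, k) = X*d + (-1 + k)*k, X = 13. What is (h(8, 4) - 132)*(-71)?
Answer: 1136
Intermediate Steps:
h(d, k) = 13*d + k*(-1 + k) (h(d, k) = 13*d + (-1 + k)*k = 13*d + k*(-1 + k))
(h(8, 4) - 132)*(-71) = ((4² - 1*4 + 13*8) - 132)*(-71) = ((16 - 4 + 104) - 132)*(-71) = (116 - 132)*(-71) = -16*(-71) = 1136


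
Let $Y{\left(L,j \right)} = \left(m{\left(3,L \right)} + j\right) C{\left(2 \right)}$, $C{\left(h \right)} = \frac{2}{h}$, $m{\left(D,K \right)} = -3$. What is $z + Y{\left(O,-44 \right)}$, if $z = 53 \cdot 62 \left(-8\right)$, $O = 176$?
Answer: $-26335$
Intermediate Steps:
$z = -26288$ ($z = 3286 \left(-8\right) = -26288$)
$Y{\left(L,j \right)} = -3 + j$ ($Y{\left(L,j \right)} = \left(-3 + j\right) \frac{2}{2} = \left(-3 + j\right) 2 \cdot \frac{1}{2} = \left(-3 + j\right) 1 = -3 + j$)
$z + Y{\left(O,-44 \right)} = -26288 - 47 = -26335$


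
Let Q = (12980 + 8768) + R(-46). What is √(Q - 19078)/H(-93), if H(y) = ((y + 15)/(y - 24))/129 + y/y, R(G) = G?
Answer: 3096*√41/389 ≈ 50.962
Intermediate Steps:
H(y) = 1 + (15 + y)/(129*(-24 + y)) (H(y) = ((15 + y)/(-24 + y))*(1/129) + 1 = (15 + y)/(129*(-24 + y)) + 1 = 1 + (15 + y)/(129*(-24 + y)))
Q = 21702 (Q = (12980 + 8768) - 46 = 21748 - 46 = 21702)
√(Q - 19078)/H(-93) = √(21702 - 19078)/((13*(-237 + 10*(-93))/(129*(-24 - 93)))) = √2624/(((13/129)*(-237 - 930)/(-117))) = (8*√41)/(((13/129)*(-1/117)*(-1167))) = (8*√41)/(389/387) = (8*√41)*(387/389) = 3096*√41/389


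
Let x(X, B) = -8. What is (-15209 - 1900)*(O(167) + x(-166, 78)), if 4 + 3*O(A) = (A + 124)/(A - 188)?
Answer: 1670979/7 ≈ 2.3871e+5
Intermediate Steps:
O(A) = -4/3 + (124 + A)/(3*(-188 + A)) (O(A) = -4/3 + ((A + 124)/(A - 188))/3 = -4/3 + ((124 + A)/(-188 + A))/3 = -4/3 + (124 + A)/(3*(-188 + A)))
(-15209 - 1900)*(O(167) + x(-166, 78)) = (-15209 - 1900)*((292 - 1*167)/(-188 + 167) - 8) = -17109*((292 - 167)/(-21) - 8) = -17109*(-1/21*125 - 8) = -17109*(-125/21 - 8) = -17109*(-293/21) = 1670979/7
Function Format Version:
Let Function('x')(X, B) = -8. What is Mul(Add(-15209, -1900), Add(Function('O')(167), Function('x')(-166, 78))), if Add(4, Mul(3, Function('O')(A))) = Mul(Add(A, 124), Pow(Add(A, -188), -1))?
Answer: Rational(1670979, 7) ≈ 2.3871e+5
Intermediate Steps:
Function('O')(A) = Add(Rational(-4, 3), Mul(Rational(1, 3), Pow(Add(-188, A), -1), Add(124, A))) (Function('O')(A) = Add(Rational(-4, 3), Mul(Rational(1, 3), Mul(Add(A, 124), Pow(Add(A, -188), -1)))) = Add(Rational(-4, 3), Mul(Rational(1, 3), Mul(Add(124, A), Pow(Add(-188, A), -1)))) = Add(Rational(-4, 3), Mul(Rational(1, 3), Mul(Pow(Add(-188, A), -1), Add(124, A)))) = Add(Rational(-4, 3), Mul(Rational(1, 3), Pow(Add(-188, A), -1), Add(124, A))))
Mul(Add(-15209, -1900), Add(Function('O')(167), Function('x')(-166, 78))) = Mul(Add(-15209, -1900), Add(Mul(Pow(Add(-188, 167), -1), Add(292, Mul(-1, 167))), -8)) = Mul(-17109, Add(Mul(Pow(-21, -1), Add(292, -167)), -8)) = Mul(-17109, Add(Mul(Rational(-1, 21), 125), -8)) = Mul(-17109, Add(Rational(-125, 21), -8)) = Mul(-17109, Rational(-293, 21)) = Rational(1670979, 7)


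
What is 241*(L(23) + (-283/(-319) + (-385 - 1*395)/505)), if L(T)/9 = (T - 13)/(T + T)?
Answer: 232008772/741037 ≈ 313.09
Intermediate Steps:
L(T) = 9*(-13 + T)/(2*T) (L(T) = 9*((T - 13)/(T + T)) = 9*((-13 + T)/((2*T))) = 9*((-13 + T)*(1/(2*T))) = 9*((-13 + T)/(2*T)) = 9*(-13 + T)/(2*T))
241*(L(23) + (-283/(-319) + (-385 - 1*395)/505)) = 241*((9/2)*(-13 + 23)/23 + (-283/(-319) + (-385 - 1*395)/505)) = 241*((9/2)*(1/23)*10 + (-283*(-1/319) + (-385 - 395)*(1/505))) = 241*(45/23 + (283/319 - 780*1/505)) = 241*(45/23 + (283/319 - 156/101)) = 241*(45/23 - 21181/32219) = 241*(962692/741037) = 232008772/741037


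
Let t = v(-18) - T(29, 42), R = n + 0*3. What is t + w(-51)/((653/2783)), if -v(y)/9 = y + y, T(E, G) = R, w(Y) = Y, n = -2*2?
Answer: 72251/653 ≈ 110.64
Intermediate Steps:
n = -4
R = -4 (R = -4 + 0*3 = -4 + 0 = -4)
T(E, G) = -4
v(y) = -18*y (v(y) = -9*(y + y) = -18*y)
t = 328 (t = -18*(-18) - 1*(-4) = 324 + 4 = 328)
t + w(-51)/((653/2783)) = 328 - 51/(653/2783) = 328 - 51/(653*(1/2783)) = 328 - 51/653/2783 = 328 - 51*2783/653 = 328 - 141933/653 = 72251/653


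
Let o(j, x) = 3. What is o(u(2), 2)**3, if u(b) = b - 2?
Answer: 27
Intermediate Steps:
u(b) = -2 + b
o(u(2), 2)**3 = 3**3 = 27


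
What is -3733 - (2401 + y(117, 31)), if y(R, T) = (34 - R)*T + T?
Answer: -3592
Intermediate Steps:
y(R, T) = T + T*(34 - R) (y(R, T) = T*(34 - R) + T = T + T*(34 - R))
-3733 - (2401 + y(117, 31)) = -3733 - (2401 + 31*(35 - 1*117)) = -3733 - (2401 + 31*(35 - 117)) = -3733 - (2401 + 31*(-82)) = -3733 - (2401 - 2542) = -3733 - 1*(-141) = -3733 + 141 = -3592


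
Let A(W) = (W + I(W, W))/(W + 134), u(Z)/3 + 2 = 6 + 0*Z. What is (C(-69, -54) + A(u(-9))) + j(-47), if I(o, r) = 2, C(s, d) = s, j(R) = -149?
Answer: -15907/73 ≈ -217.90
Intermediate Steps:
u(Z) = 12 (u(Z) = -6 + 3*(6 + 0*Z) = -6 + 3*(6 + 0) = -6 + 3*6 = -6 + 18 = 12)
A(W) = (2 + W)/(134 + W) (A(W) = (W + 2)/(W + 134) = (2 + W)/(134 + W))
(C(-69, -54) + A(u(-9))) + j(-47) = (-69 + (2 + 12)/(134 + 12)) - 149 = (-69 + 14/146) - 149 = (-69 + (1/146)*14) - 149 = (-69 + 7/73) - 149 = -5030/73 - 149 = -15907/73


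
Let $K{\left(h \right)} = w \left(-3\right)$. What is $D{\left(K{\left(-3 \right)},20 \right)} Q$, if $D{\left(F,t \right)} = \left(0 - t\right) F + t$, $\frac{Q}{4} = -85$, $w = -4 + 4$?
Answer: $-6800$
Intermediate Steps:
$w = 0$
$Q = -340$ ($Q = 4 \left(-85\right) = -340$)
$K{\left(h \right)} = 0$ ($K{\left(h \right)} = 0 \left(-3\right) = 0$)
$D{\left(F,t \right)} = t - F t$ ($D{\left(F,t \right)} = - t F + t = - F t + t = t - F t$)
$D{\left(K{\left(-3 \right)},20 \right)} Q = 20 \left(1 - 0\right) \left(-340\right) = 20 \left(1 + 0\right) \left(-340\right) = 20 \cdot 1 \left(-340\right) = 20 \left(-340\right) = -6800$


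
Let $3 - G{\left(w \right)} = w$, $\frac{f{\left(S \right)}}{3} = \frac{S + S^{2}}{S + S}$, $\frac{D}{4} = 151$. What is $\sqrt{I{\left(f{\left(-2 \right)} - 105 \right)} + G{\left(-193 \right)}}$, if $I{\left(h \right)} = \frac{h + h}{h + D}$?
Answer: $\frac{\sqrt{193621030}}{995} \approx 13.985$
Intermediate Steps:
$D = 604$ ($D = 4 \cdot 151 = 604$)
$f{\left(S \right)} = \frac{3 \left(S + S^{2}\right)}{2 S}$ ($f{\left(S \right)} = 3 \frac{S + S^{2}}{S + S} = 3 \frac{S + S^{2}}{2 S} = \frac{3 \left(S + S^{2}\right)}{2 S}$)
$G{\left(w \right)} = 3 - w$
$I{\left(h \right)} = \frac{2 h}{604 + h}$ ($I{\left(h \right)} = \frac{h + h}{h + 604} = \frac{2 h}{604 + h}$)
$\sqrt{I{\left(f{\left(-2 \right)} - 105 \right)} + G{\left(-193 \right)}} = \sqrt{\frac{2 \left(\left(\frac{3}{2} + \frac{3}{2} \left(-2\right)\right) - 105\right)}{604 + \left(\left(\frac{3}{2} + \frac{3}{2} \left(-2\right)\right) - 105\right)} + \left(3 - -193\right)} = \sqrt{\frac{2 \left(\left(\frac{3}{2} - 3\right) - 105\right)}{604 + \left(\left(\frac{3}{2} - 3\right) - 105\right)} + \left(3 + 193\right)} = \sqrt{\frac{2 \left(- \frac{3}{2} - 105\right)}{604 - \frac{213}{2}} + 196} = \sqrt{2 \left(- \frac{213}{2}\right) \frac{1}{604 - \frac{213}{2}} + 196} = \sqrt{2 \left(- \frac{213}{2}\right) \frac{1}{\frac{995}{2}} + 196} = \sqrt{2 \left(- \frac{213}{2}\right) \frac{2}{995} + 196} = \sqrt{- \frac{426}{995} + 196} = \sqrt{\frac{194594}{995}} = \frac{\sqrt{193621030}}{995}$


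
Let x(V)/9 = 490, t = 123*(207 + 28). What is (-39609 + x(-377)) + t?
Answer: -6294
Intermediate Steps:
t = 28905 (t = 123*235 = 28905)
x(V) = 4410 (x(V) = 9*490 = 4410)
(-39609 + x(-377)) + t = (-39609 + 4410) + 28905 = -35199 + 28905 = -6294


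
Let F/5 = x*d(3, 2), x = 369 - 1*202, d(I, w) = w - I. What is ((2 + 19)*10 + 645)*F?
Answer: -713925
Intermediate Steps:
x = 167 (x = 369 - 202 = 167)
F = -835 (F = 5*(167*(2 - 1*3)) = 5*(167*(2 - 3)) = 5*(167*(-1)) = 5*(-167) = -835)
((2 + 19)*10 + 645)*F = ((2 + 19)*10 + 645)*(-835) = (21*10 + 645)*(-835) = (210 + 645)*(-835) = 855*(-835) = -713925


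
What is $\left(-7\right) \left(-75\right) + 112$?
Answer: $637$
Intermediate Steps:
$\left(-7\right) \left(-75\right) + 112 = 525 + 112 = 637$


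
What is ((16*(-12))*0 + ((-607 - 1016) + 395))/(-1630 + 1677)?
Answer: -1228/47 ≈ -26.128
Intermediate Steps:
((16*(-12))*0 + ((-607 - 1016) + 395))/(-1630 + 1677) = (-192*0 + (-1623 + 395))/47 = (0 - 1228)*(1/47) = -1228*1/47 = -1228/47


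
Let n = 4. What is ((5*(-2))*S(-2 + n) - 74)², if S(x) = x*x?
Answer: 12996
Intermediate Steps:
S(x) = x²
((5*(-2))*S(-2 + n) - 74)² = ((5*(-2))*(-2 + 4)² - 74)² = (-10*2² - 74)² = (-10*4 - 74)² = (-40 - 74)² = (-114)² = 12996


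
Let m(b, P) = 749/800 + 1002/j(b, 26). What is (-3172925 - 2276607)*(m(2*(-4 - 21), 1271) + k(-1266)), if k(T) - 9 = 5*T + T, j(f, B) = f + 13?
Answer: 307011765194321/7400 ≈ 4.1488e+10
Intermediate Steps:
j(f, B) = 13 + f
k(T) = 9 + 6*T (k(T) = 9 + (5*T + T) = 9 + 6*T)
m(b, P) = 749/800 + 1002/(13 + b)
(-3172925 - 2276607)*(m(2*(-4 - 21), 1271) + k(-1266)) = (-3172925 - 2276607)*((811337 + 749*(2*(-4 - 21)))/(800*(13 + 2*(-4 - 21))) + (9 + 6*(-1266))) = -5449532*((811337 + 749*(2*(-25)))/(800*(13 + 2*(-25))) + (9 - 7596)) = -5449532*((811337 + 749*(-50))/(800*(13 - 50)) - 7587) = -5449532*((1/800)*(811337 - 37450)/(-37) - 7587) = -5449532*((1/800)*(-1/37)*773887 - 7587) = -5449532*(-773887/29600 - 7587) = -5449532*(-225349087/29600) = 307011765194321/7400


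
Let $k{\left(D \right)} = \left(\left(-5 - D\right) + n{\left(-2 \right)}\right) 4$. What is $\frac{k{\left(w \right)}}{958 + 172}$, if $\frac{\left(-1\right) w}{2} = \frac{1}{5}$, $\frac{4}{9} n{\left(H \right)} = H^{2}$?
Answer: $\frac{44}{2825} \approx 0.015575$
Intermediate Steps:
$n{\left(H \right)} = \frac{9 H^{2}}{4}$
$w = - \frac{2}{5} \approx -0.4$
$k{\left(D \right)} = 16 - 4 D$ ($k{\left(D \right)} = \left(\left(-5 - D\right) + \frac{9 \left(-2\right)^{2}}{4}\right) 4 = \left(\left(-5 - D\right) + \frac{9}{4} \cdot 4\right) 4 = \left(\left(-5 - D\right) + 9\right) 4 = \left(4 - D\right) 4 = 16 - 4 D$)
$\frac{k{\left(w \right)}}{958 + 172} = \frac{16 - - \frac{8}{5}}{958 + 172} = \frac{16 + \frac{8}{5}}{1130} = \frac{88}{5} \cdot \frac{1}{1130} = \frac{44}{2825}$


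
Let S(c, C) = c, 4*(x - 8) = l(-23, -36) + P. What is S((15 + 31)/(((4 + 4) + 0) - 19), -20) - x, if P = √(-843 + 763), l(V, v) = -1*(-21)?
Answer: -767/44 - I*√5 ≈ -17.432 - 2.2361*I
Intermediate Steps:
l(V, v) = 21
P = 4*I*√5 (P = √(-80) = 4*I*√5 ≈ 8.9443*I)
x = 53/4 + I*√5 (x = 8 + (21 + 4*I*√5)/4 = 8 + (21/4 + I*√5) = 53/4 + I*√5 ≈ 13.25 + 2.2361*I)
S((15 + 31)/(((4 + 4) + 0) - 19), -20) - x = (15 + 31)/(((4 + 4) + 0) - 19) - (53/4 + I*√5) = 46/((8 + 0) - 19) + (-53/4 - I*√5) = 46/(8 - 19) + (-53/4 - I*√5) = 46/(-11) + (-53/4 - I*√5) = 46*(-1/11) + (-53/4 - I*√5) = -46/11 + (-53/4 - I*√5) = -767/44 - I*√5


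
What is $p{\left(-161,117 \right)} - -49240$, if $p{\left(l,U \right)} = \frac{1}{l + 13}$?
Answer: $\frac{7287519}{148} \approx 49240.0$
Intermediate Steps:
$p{\left(l,U \right)} = \frac{1}{13 + l}$
$p{\left(-161,117 \right)} - -49240 = \frac{1}{13 - 161} - -49240 = \frac{1}{-148} + 49240 = - \frac{1}{148} + 49240 = \frac{7287519}{148}$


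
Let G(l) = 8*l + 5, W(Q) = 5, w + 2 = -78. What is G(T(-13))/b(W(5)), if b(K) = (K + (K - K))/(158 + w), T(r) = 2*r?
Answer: -15834/5 ≈ -3166.8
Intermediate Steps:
w = -80 (w = -2 - 78 = -80)
G(l) = 5 + 8*l
b(K) = K/78 (b(K) = (K + (K - K))/(158 - 80) = (K + 0)/78 = K*(1/78) = K/78)
G(T(-13))/b(W(5)) = (5 + 8*(2*(-13)))/(((1/78)*5)) = (5 + 8*(-26))/(5/78) = (5 - 208)*(78/5) = -203*78/5 = -15834/5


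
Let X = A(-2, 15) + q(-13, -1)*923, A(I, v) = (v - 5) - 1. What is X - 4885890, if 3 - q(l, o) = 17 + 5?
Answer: -4903418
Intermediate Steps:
q(l, o) = -19 (q(l, o) = 3 - (17 + 5) = 3 - 1*22 = 3 - 22 = -19)
A(I, v) = -6 + v (A(I, v) = (-5 + v) - 1 = -6 + v)
X = -17528 (X = (-6 + 15) - 19*923 = 9 - 17537 = -17528)
X - 4885890 = -17528 - 4885890 = -4903418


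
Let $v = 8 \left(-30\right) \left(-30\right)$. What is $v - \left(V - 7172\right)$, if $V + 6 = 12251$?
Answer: $2127$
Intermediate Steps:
$v = 7200$ ($v = \left(-240\right) \left(-30\right) = 7200$)
$V = 12245$ ($V = -6 + 12251 = 12245$)
$v - \left(V - 7172\right) = 7200 - \left(12245 - 7172\right) = 7200 - 5073 = 2127$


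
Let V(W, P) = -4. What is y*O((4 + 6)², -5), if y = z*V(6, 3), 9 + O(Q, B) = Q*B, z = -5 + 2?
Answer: -6108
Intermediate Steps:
z = -3
O(Q, B) = -9 + B*Q (O(Q, B) = -9 + Q*B = -9 + B*Q)
y = 12 (y = -3*(-4) = 12)
y*O((4 + 6)², -5) = 12*(-9 - 5*(4 + 6)²) = 12*(-9 - 5*10²) = 12*(-9 - 5*100) = 12*(-9 - 500) = 12*(-509) = -6108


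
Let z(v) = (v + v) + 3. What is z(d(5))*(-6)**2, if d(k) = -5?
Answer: -252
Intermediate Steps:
z(v) = 3 + 2*v (z(v) = 2*v + 3 = 3 + 2*v)
z(d(5))*(-6)**2 = (3 + 2*(-5))*(-6)**2 = (3 - 10)*36 = -7*36 = -252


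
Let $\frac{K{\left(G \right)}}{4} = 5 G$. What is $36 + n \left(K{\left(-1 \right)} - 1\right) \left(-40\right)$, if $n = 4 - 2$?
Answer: $1716$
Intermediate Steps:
$K{\left(G \right)} = 20 G$ ($K{\left(G \right)} = 4 \cdot 5 G = 20 G$)
$n = 2$ ($n = 4 - 2 = 2$)
$36 + n \left(K{\left(-1 \right)} - 1\right) \left(-40\right) = 36 + 2 \left(20 \left(-1\right) - 1\right) \left(-40\right) = 36 + 2 \left(-20 - 1\right) \left(-40\right) = 36 + 2 \left(-21\right) \left(-40\right) = 36 - -1680 = 36 + 1680 = 1716$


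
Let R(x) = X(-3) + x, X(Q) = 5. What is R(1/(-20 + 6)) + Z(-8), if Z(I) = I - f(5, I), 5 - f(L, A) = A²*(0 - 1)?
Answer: -1009/14 ≈ -72.071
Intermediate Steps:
f(L, A) = 5 + A² (f(L, A) = 5 - A²*(0 - 1) = 5 - A²*(-1) = 5 - (-1)*A² = 5 + A²)
R(x) = 5 + x
Z(I) = -5 + I - I² (Z(I) = I - (5 + I²) = I + (-5 - I²) = -5 + I - I²)
R(1/(-20 + 6)) + Z(-8) = (5 + 1/(-20 + 6)) + (-5 - 8 - 1*(-8)²) = (5 + 1/(-14)) + (-5 - 8 - 1*64) = (5 - 1/14) + (-5 - 8 - 64) = 69/14 - 77 = -1009/14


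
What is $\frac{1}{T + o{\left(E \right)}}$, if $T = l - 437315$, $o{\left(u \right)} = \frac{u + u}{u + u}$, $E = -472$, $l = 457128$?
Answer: $\frac{1}{19814} \approx 5.0469 \cdot 10^{-5}$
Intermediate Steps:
$o{\left(u \right)} = 1$ ($o{\left(u \right)} = \frac{2 u}{2 u} = 2 u \frac{1}{2 u} = 1$)
$T = 19813$ ($T = 457128 - 437315 = 19813$)
$\frac{1}{T + o{\left(E \right)}} = \frac{1}{19813 + 1} = \frac{1}{19814}$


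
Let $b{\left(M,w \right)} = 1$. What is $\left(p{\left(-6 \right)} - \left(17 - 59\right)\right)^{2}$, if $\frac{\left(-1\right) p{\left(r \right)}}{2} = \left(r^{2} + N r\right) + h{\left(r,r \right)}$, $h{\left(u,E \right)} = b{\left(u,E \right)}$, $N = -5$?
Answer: $8464$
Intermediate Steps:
$h{\left(u,E \right)} = 1$
$p{\left(r \right)} = -2 - 2 r^{2} + 10 r$ ($p{\left(r \right)} = - 2 \left(\left(r^{2} - 5 r\right) + 1\right) = - 2 \left(1 + r^{2} - 5 r\right) = -2 - 2 r^{2} + 10 r$)
$\left(p{\left(-6 \right)} - \left(17 - 59\right)\right)^{2} = \left(\left(-2 - 2 \left(-6\right)^{2} + 10 \left(-6\right)\right) - \left(17 - 59\right)\right)^{2} = \left(\left(-2 - 72 - 60\right) - -42\right)^{2} = \left(\left(-2 - 72 - 60\right) + 42\right)^{2} = \left(-134 + 42\right)^{2} = \left(-92\right)^{2} = 8464$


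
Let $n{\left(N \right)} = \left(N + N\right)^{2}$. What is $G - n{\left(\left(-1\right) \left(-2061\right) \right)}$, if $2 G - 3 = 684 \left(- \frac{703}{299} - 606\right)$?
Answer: $- \frac{10284965283}{598} \approx -1.7199 \cdot 10^{7}$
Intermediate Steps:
$n{\left(N \right)} = 4 N^{2}$ ($n{\left(N \right)} = \left(2 N\right)^{2} = 4 N^{2}$)
$G = - \frac{124416651}{598}$ ($G = \frac{3}{2} + \frac{684 \left(- \frac{703}{299} - 606\right)}{2} = \frac{3}{2} + \frac{684 \left(- \frac{181897}{299}\right)}{2} = \frac{3}{2} + \frac{1}{2} \left(- \frac{124417548}{299}\right) = \frac{3}{2} - \frac{62208774}{299} = - \frac{124416651}{598} \approx -2.0805 \cdot 10^{5}$)
$G - n{\left(\left(-1\right) \left(-2061\right) \right)} = - \frac{124416651}{598} - 4 \left(\left(-1\right) \left(-2061\right)\right)^{2} = - \frac{124416651}{598} - 4 \cdot 2061^{2} = - \frac{124416651}{598} - 4 \cdot 4247721 = - \frac{124416651}{598} - 16990884 = - \frac{10284965283}{598}$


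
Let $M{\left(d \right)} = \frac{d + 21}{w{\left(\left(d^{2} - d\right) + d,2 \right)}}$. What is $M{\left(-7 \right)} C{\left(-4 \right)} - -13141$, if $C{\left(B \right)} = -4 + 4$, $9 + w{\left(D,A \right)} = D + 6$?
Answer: $13141$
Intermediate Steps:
$w{\left(D,A \right)} = -3 + D$ ($w{\left(D,A \right)} = -9 + \left(D + 6\right) = -9 + \left(6 + D\right) = -3 + D$)
$M{\left(d \right)} = \frac{21 + d}{-3 + d^{2}}$ ($M{\left(d \right)} = \frac{d + 21}{-3 + \left(\left(d^{2} - d\right) + d\right)} = \frac{21 + d}{-3 + d^{2}}$)
$C{\left(B \right)} = 0$
$M{\left(-7 \right)} C{\left(-4 \right)} - -13141 = \frac{21 - 7}{-3 + \left(-7\right)^{2}} \cdot 0 - -13141 = \frac{1}{-3 + 49} \cdot 14 \cdot 0 + 13141 = \frac{1}{46} \cdot 14 \cdot 0 + 13141 = \frac{7}{23} \cdot 0 + 13141 = 0 + 13141 = 13141$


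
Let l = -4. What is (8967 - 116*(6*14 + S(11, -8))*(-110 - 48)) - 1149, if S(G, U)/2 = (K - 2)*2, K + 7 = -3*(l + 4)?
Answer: 887562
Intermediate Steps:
K = -7 (K = -7 - 3*(-4 + 4) = -7 - 3*0 = -7 + 0 = -7)
S(G, U) = -36 (S(G, U) = 2*((-7 - 2)*2) = 2*(-9*2) = 2*(-18) = -36)
(8967 - 116*(6*14 + S(11, -8))*(-110 - 48)) - 1149 = (8967 - 116*(6*14 - 36)*(-110 - 48)) - 1149 = (8967 - 116*(84 - 36)*(-158)) - 1149 = (8967 - 5568*(-158)) - 1149 = (8967 - 116*(-7584)) - 1149 = (8967 + 879744) - 1149 = 888711 - 1149 = 887562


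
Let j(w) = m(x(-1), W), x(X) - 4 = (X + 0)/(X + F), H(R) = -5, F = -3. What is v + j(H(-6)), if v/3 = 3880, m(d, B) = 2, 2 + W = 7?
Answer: 11642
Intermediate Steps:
W = 5 (W = -2 + 7 = 5)
x(X) = 4 + X/(-3 + X) (x(X) = 4 + (X + 0)/(X - 3) = 4 + X/(-3 + X))
v = 11640 (v = 3*3880 = 11640)
j(w) = 2
v + j(H(-6)) = 11640 + 2 = 11642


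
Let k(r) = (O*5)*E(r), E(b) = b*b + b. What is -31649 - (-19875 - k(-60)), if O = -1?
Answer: -29474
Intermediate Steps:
E(b) = b + b² (E(b) = b² + b = b + b²)
k(r) = -5*r*(1 + r) (k(r) = (-1*5)*(r*(1 + r)) = -5*r*(1 + r))
-31649 - (-19875 - k(-60)) = -31649 - (-19875 - (-5)*(-60)*(1 - 60)) = -31649 - (-19875 - (-5)*(-60)*(-59)) = -31649 - (-19875 - 1*(-17700)) = -31649 - (-19875 + 17700) = -31649 - 1*(-2175) = -31649 + 2175 = -29474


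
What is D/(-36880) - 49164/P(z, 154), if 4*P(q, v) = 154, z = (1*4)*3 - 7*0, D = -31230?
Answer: -362393193/283976 ≈ -1276.1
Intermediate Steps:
z = 12 (z = 4*3 + 0 = 12 + 0 = 12)
P(q, v) = 77/2 (P(q, v) = (1/4)*154 = 77/2)
D/(-36880) - 49164/P(z, 154) = -31230/(-36880) - 49164/77/2 = -31230*(-1/36880) - 49164*2/77 = 3123/3688 - 98328/77 = -362393193/283976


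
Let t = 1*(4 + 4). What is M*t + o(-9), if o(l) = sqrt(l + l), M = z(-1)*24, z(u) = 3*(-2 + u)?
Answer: -1728 + 3*I*sqrt(2) ≈ -1728.0 + 4.2426*I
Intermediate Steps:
z(u) = -6 + 3*u
t = 8 (t = 1*8 = 8)
M = -216 (M = (-6 + 3*(-1))*24 = (-6 - 3)*24 = -9*24 = -216)
o(l) = sqrt(2)*sqrt(l) (o(l) = sqrt(2*l) = sqrt(2)*sqrt(l))
M*t + o(-9) = -216*8 + sqrt(2)*sqrt(-9) = -1728 + sqrt(2)*(3*I) = -1728 + 3*I*sqrt(2)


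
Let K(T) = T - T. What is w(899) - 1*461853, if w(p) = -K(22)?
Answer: -461853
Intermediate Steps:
K(T) = 0
w(p) = 0 (w(p) = -1*0 = 0)
w(899) - 1*461853 = 0 - 1*461853 = 0 - 461853 = -461853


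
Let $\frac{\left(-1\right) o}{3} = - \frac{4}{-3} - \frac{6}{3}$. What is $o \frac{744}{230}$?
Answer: $\frac{744}{115} \approx 6.4696$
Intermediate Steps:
$o = 2$ ($o = - 3 \left(- \frac{4}{-3} - \frac{6}{3}\right) = - 3 \left(\left(-4\right) \left(- \frac{1}{3}\right) - 2\right) = - 3 \left(\frac{4}{3} - 2\right) = \left(-3\right) \left(- \frac{2}{3}\right) = 2$)
$o \frac{744}{230} = 2 \cdot \frac{744}{230} = 2 \cdot 744 \cdot \frac{1}{230} = 2 \cdot \frac{372}{115} = \frac{744}{115}$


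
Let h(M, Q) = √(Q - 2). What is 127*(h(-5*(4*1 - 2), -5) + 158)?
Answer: 20066 + 127*I*√7 ≈ 20066.0 + 336.01*I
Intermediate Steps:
h(M, Q) = √(-2 + Q)
127*(h(-5*(4*1 - 2), -5) + 158) = 127*(√(-2 - 5) + 158) = 127*(√(-7) + 158) = 127*(I*√7 + 158) = 127*(158 + I*√7) = 20066 + 127*I*√7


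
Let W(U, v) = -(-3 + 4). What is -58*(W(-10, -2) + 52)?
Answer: -2958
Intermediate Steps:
W(U, v) = -1 (W(U, v) = -1*1 = -1)
-58*(W(-10, -2) + 52) = -58*(-1 + 52) = -58*51 = -2958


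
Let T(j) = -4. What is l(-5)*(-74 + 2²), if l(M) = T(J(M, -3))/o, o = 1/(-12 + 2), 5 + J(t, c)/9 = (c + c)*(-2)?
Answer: -2800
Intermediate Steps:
J(t, c) = -45 - 36*c (J(t, c) = -45 + 9*((c + c)*(-2)) = -45 + 9*((2*c)*(-2)) = -45 + 9*(-4*c) = -45 - 36*c)
o = -⅒ (o = 1/(-10) = -⅒ ≈ -0.10000)
l(M) = 40 (l(M) = -4/(-⅒) = -4*(-10) = 40)
l(-5)*(-74 + 2²) = 40*(-74 + 2²) = 40*(-74 + 4) = 40*(-70) = -2800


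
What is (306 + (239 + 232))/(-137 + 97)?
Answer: -777/40 ≈ -19.425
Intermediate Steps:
(306 + (239 + 232))/(-137 + 97) = (306 + 471)/(-40) = 777*(-1/40) = -777/40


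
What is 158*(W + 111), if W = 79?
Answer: 30020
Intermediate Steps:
158*(W + 111) = 158*(79 + 111) = 158*190 = 30020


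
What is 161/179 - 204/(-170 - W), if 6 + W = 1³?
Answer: 21027/9845 ≈ 2.1358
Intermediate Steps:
W = -5 (W = -6 + 1³ = -6 + 1 = -5)
161/179 - 204/(-170 - W) = 161/179 - 204/(-170 - 1*(-5)) = 161*(1/179) - 204/(-170 + 5) = 161/179 - 204/(-165) = 161/179 - 204*(-1/165) = 161/179 + 68/55 = 21027/9845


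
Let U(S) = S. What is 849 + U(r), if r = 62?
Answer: 911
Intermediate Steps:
849 + U(r) = 849 + 62 = 911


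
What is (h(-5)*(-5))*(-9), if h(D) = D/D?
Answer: 45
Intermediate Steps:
h(D) = 1
(h(-5)*(-5))*(-9) = (1*(-5))*(-9) = -5*(-9) = 45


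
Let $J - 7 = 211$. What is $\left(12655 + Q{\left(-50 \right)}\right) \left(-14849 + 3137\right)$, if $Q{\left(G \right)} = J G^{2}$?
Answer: $-6531255360$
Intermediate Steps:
$J = 218$ ($J = 7 + 211 = 218$)
$Q{\left(G \right)} = 218 G^{2}$
$\left(12655 + Q{\left(-50 \right)}\right) \left(-14849 + 3137\right) = \left(12655 + 218 \left(-50\right)^{2}\right) \left(-14849 + 3137\right) = \left(12655 + 218 \cdot 2500\right) \left(-11712\right) = \left(12655 + 545000\right) \left(-11712\right) = 557655 \left(-11712\right) = -6531255360$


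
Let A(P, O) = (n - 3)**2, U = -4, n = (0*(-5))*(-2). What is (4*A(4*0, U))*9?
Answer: 324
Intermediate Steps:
n = 0 (n = 0*(-2) = 0)
A(P, O) = 9 (A(P, O) = (0 - 3)**2 = (-3)**2 = 9)
(4*A(4*0, U))*9 = (4*9)*9 = 36*9 = 324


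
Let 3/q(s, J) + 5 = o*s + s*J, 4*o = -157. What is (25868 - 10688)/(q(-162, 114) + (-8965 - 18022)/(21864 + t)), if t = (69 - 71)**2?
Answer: -8042967738960/653999231 ≈ -12298.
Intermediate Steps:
o = -157/4 (o = (1/4)*(-157) = -157/4 ≈ -39.250)
q(s, J) = 3/(-5 - 157*s/4 + J*s) (q(s, J) = 3/(-5 + (-157*s/4 + s*J)) = 3/(-5 + (-157*s/4 + J*s)) = 3/(-5 - 157*s/4 + J*s))
t = 4 (t = (-2)**2 = 4)
(25868 - 10688)/(q(-162, 114) + (-8965 - 18022)/(21864 + t)) = (25868 - 10688)/(12/(-20 - 157*(-162) + 4*114*(-162)) + (-8965 - 18022)/(21864 + 4)) = 15180/(12/(-20 + 25434 - 73872) - 26987/21868) = 15180/(12/(-48458) - 26987*1/21868) = 15180/(12*(-1/48458) - 26987/21868) = 15180/(-6/24229 - 26987/21868) = 15180/(-653999231/529839772) = 15180*(-529839772/653999231) = -8042967738960/653999231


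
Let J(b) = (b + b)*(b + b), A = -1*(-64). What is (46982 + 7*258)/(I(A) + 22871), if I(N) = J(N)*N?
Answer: 48788/1071447 ≈ 0.045535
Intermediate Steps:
A = 64
J(b) = 4*b² (J(b) = (2*b)*(2*b) = 4*b²)
I(N) = 4*N³ (I(N) = (4*N²)*N = 4*N³)
(46982 + 7*258)/(I(A) + 22871) = (46982 + 7*258)/(4*64³ + 22871) = (46982 + 1806)/(4*262144 + 22871) = 48788/(1048576 + 22871) = 48788/1071447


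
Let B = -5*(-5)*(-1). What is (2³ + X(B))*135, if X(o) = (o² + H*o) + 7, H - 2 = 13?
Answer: 35775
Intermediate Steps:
H = 15 (H = 2 + 13 = 15)
B = -25 (B = 25*(-1) = -25)
X(o) = 7 + o² + 15*o (X(o) = (o² + 15*o) + 7 = 7 + o² + 15*o)
(2³ + X(B))*135 = (2³ + (7 + (-25)² + 15*(-25)))*135 = (8 + (7 + 625 - 375))*135 = (8 + 257)*135 = 265*135 = 35775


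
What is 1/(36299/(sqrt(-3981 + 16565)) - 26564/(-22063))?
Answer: -7375249998688/641375607292564505 + 388728579772082*sqrt(26)/641375607292564505 ≈ 0.0030789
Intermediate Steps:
1/(36299/(sqrt(-3981 + 16565)) - 26564/(-22063)) = 1/(36299/(sqrt(12584)) - 26564*(-1/22063)) = 1/(36299/((22*sqrt(26))) + 26564/22063) = 1/(36299*(sqrt(26)/572) + 26564/22063) = 1/(36299*sqrt(26)/572 + 26564/22063) = 1/(26564/22063 + 36299*sqrt(26)/572)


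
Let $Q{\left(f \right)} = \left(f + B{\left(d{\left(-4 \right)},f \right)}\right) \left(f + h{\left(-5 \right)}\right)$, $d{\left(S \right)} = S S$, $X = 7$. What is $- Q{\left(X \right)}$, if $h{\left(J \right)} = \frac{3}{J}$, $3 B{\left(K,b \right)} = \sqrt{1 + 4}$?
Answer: $- \frac{224}{5} - \frac{32 \sqrt{5}}{15} \approx -49.57$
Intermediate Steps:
$d{\left(S \right)} = S^{2}$
$B{\left(K,b \right)} = \frac{\sqrt{5}}{3}$ ($B{\left(K,b \right)} = \frac{\sqrt{1 + 4}}{3} = \frac{\sqrt{5}}{3}$)
$Q{\left(f \right)} = \left(- \frac{3}{5} + f\right) \left(f + \frac{\sqrt{5}}{3}\right)$ ($Q{\left(f \right)} = \left(f + \frac{\sqrt{5}}{3}\right) \left(f + \frac{3}{-5}\right) = \left(f + \frac{\sqrt{5}}{3}\right) \left(f + 3 \left(- \frac{1}{5}\right)\right) = \left(f + \frac{\sqrt{5}}{3}\right) \left(f - \frac{3}{5}\right) = \left(f + \frac{\sqrt{5}}{3}\right) \left(- \frac{3}{5} + f\right) = \left(- \frac{3}{5} + f\right) \left(f + \frac{\sqrt{5}}{3}\right)$)
$- Q{\left(X \right)} = - (7^{2} - \frac{21}{5} - \frac{\sqrt{5}}{5} + \frac{1}{3} \cdot 7 \sqrt{5}) = - (49 - \frac{21}{5} - \frac{\sqrt{5}}{5} + \frac{7 \sqrt{5}}{3}) = - (\frac{224}{5} + \frac{32 \sqrt{5}}{15}) = - \frac{224}{5} - \frac{32 \sqrt{5}}{15}$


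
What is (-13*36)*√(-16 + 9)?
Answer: -468*I*√7 ≈ -1238.2*I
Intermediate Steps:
(-13*36)*√(-16 + 9) = -468*I*√7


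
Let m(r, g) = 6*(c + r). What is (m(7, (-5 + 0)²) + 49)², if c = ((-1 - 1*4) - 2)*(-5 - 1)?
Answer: 117649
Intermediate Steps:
c = 42 (c = ((-1 - 4) - 2)*(-6) = (-5 - 2)*(-6) = -7*(-6) = 42)
m(r, g) = 252 + 6*r (m(r, g) = 6*(42 + r) = 252 + 6*r)
(m(7, (-5 + 0)²) + 49)² = ((252 + 6*7) + 49)² = ((252 + 42) + 49)² = (294 + 49)² = 343² = 117649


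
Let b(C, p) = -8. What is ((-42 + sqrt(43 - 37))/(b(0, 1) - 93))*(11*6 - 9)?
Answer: 2394/101 - 57*sqrt(6)/101 ≈ 22.321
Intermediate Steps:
((-42 + sqrt(43 - 37))/(b(0, 1) - 93))*(11*6 - 9) = ((-42 + sqrt(43 - 37))/(-8 - 93))*(11*6 - 9) = ((-42 + sqrt(6))/(-101))*(66 - 9) = ((-42 + sqrt(6))*(-1/101))*57 = (42/101 - sqrt(6)/101)*57 = 2394/101 - 57*sqrt(6)/101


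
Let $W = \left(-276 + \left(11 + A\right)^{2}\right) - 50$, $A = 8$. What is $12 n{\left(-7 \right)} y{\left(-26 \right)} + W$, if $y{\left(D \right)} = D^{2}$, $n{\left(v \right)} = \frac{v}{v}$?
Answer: $8147$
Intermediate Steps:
$n{\left(v \right)} = 1$
$W = 35$ ($W = \left(-276 + \left(11 + 8\right)^{2}\right) - 50 = \left(-276 + 19^{2}\right) - 50 = \left(-276 + 361\right) - 50 = 85 - 50 = 35$)
$12 n{\left(-7 \right)} y{\left(-26 \right)} + W = 12 \cdot 1 \left(-26\right)^{2} + 35 = 12 \cdot 676 + 35 = 8112 + 35 = 8147$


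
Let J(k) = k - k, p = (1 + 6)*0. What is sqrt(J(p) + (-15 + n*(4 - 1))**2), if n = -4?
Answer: 27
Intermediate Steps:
p = 0 (p = 7*0 = 0)
J(k) = 0
sqrt(J(p) + (-15 + n*(4 - 1))**2) = sqrt(0 + (-15 - 4*(4 - 1))**2) = sqrt(0 + (-15 - 4*3)**2) = sqrt(0 + (-15 - 12)**2) = sqrt(0 + (-27)**2) = sqrt(0 + 729) = sqrt(729) = 27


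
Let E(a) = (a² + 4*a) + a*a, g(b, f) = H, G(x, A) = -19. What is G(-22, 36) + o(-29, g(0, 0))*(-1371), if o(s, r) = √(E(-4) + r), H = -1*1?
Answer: -19 - 1371*√15 ≈ -5328.9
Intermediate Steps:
H = -1
g(b, f) = -1
E(a) = 2*a² + 4*a (E(a) = (a² + 4*a) + a² = 2*a² + 4*a)
o(s, r) = √(16 + r) (o(s, r) = √(2*(-4)*(2 - 4) + r) = √(2*(-4)*(-2) + r) = √(16 + r))
G(-22, 36) + o(-29, g(0, 0))*(-1371) = -19 + √(16 - 1)*(-1371) = -19 + √15*(-1371) = -19 - 1371*√15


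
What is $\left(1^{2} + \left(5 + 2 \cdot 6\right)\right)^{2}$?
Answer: $324$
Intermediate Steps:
$\left(1^{2} + \left(5 + 2 \cdot 6\right)\right)^{2} = \left(1 + \left(5 + 12\right)\right)^{2} = \left(1 + 17\right)^{2} = 18^{2} = 324$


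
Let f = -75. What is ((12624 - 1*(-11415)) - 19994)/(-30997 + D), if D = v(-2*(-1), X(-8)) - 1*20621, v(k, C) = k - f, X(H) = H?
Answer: -4045/51541 ≈ -0.078481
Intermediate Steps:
v(k, C) = 75 + k (v(k, C) = k - 1*(-75) = k + 75 = 75 + k)
D = -20544 (D = (75 - 2*(-1)) - 1*20621 = (75 + 2) - 20621 = 77 - 20621 = -20544)
((12624 - 1*(-11415)) - 19994)/(-30997 + D) = ((12624 - 1*(-11415)) - 19994)/(-30997 - 20544) = ((12624 + 11415) - 19994)/(-51541) = (24039 - 19994)*(-1/51541) = 4045*(-1/51541) = -4045/51541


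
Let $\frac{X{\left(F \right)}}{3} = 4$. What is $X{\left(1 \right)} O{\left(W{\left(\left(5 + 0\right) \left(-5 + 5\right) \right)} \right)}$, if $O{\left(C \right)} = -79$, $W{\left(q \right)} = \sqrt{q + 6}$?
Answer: $-948$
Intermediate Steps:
$X{\left(F \right)} = 12$ ($X{\left(F \right)} = 3 \cdot 4 = 12$)
$W{\left(q \right)} = \sqrt{6 + q}$
$X{\left(1 \right)} O{\left(W{\left(\left(5 + 0\right) \left(-5 + 5\right) \right)} \right)} = 12 \left(-79\right) = -948$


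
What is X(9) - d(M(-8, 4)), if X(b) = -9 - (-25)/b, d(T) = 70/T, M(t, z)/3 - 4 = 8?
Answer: -49/6 ≈ -8.1667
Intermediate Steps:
M(t, z) = 36 (M(t, z) = 12 + 3*8 = 12 + 24 = 36)
X(b) = -9 + 25/b
X(9) - d(M(-8, 4)) = (-9 + 25/9) - 70/36 = (-9 + 25*(1/9)) - 70/36 = (-9 + 25/9) - 1*35/18 = -56/9 - 35/18 = -49/6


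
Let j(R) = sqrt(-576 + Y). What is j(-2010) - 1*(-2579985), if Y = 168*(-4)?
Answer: 2579985 + 4*I*sqrt(78) ≈ 2.58e+6 + 35.327*I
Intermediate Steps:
Y = -672
j(R) = 4*I*sqrt(78) (j(R) = sqrt(-576 - 672) = sqrt(-1248) = 4*I*sqrt(78))
j(-2010) - 1*(-2579985) = 4*I*sqrt(78) - 1*(-2579985) = 4*I*sqrt(78) + 2579985 = 2579985 + 4*I*sqrt(78)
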